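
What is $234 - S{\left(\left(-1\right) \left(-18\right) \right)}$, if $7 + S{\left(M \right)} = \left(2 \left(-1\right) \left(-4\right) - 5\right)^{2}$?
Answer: $232$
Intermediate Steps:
$S{\left(M \right)} = 2$ ($S{\left(M \right)} = -7 + \left(2 \left(-1\right) \left(-4\right) - 5\right)^{2} = -7 + \left(\left(-2\right) \left(-4\right) - 5\right)^{2} = -7 + \left(8 - 5\right)^{2} = -7 + 3^{2} = -7 + 9 = 2$)
$234 - S{\left(\left(-1\right) \left(-18\right) \right)} = 234 - 2 = 232$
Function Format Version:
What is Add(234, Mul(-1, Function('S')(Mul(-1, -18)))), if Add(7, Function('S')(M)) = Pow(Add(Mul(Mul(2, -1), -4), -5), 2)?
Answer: 232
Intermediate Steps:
Function('S')(M) = 2 (Function('S')(M) = Add(-7, Pow(Add(Mul(Mul(2, -1), -4), -5), 2)) = Add(-7, Pow(Add(Mul(-2, -4), -5), 2)) = Add(-7, Pow(Add(8, -5), 2)) = Add(-7, Pow(3, 2)) = Add(-7, 9) = 2)
Add(234, Mul(-1, Function('S')(Mul(-1, -18)))) = Add(234, Mul(-1, 2)) = Add(234, -2) = 232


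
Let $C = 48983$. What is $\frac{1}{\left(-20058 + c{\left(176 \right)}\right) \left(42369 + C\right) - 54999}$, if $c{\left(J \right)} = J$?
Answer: $- \frac{1}{1816315463} \approx -5.5056 \cdot 10^{-10}$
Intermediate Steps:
$\frac{1}{\left(-20058 + c{\left(176 \right)}\right) \left(42369 + C\right) - 54999} = \frac{1}{\left(-20058 + 176\right) \left(42369 + 48983\right) - 54999} = \frac{1}{\left(-19882\right) 91352 - 54999} = \frac{1}{-1816260464 - 54999} = \frac{1}{-1816315463} = - \frac{1}{1816315463}$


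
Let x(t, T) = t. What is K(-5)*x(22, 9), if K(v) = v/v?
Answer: 22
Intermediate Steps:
K(v) = 1
K(-5)*x(22, 9) = 1*22 = 22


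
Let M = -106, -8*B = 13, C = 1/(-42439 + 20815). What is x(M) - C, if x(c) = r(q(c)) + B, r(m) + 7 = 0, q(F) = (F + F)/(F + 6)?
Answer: -93253/10812 ≈ -8.6250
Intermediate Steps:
q(F) = 2*F/(6 + F) (q(F) = (2*F)/(6 + F) = 2*F/(6 + F))
C = -1/21624 (C = 1/(-21624) = -1/21624 ≈ -4.6245e-5)
B = -13/8 (B = -⅛*13 = -13/8 ≈ -1.6250)
r(m) = -7 (r(m) = -7 + 0 = -7)
x(c) = -69/8 (x(c) = -7 - 13/8 = -69/8)
x(M) - C = -69/8 - 1*(-1/21624) = -69/8 + 1/21624 = -93253/10812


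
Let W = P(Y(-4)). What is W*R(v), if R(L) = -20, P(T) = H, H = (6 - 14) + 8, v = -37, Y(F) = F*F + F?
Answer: 0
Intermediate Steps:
Y(F) = F + F**2 (Y(F) = F**2 + F = F + F**2)
H = 0 (H = -8 + 8 = 0)
P(T) = 0
W = 0
W*R(v) = 0*(-20) = 0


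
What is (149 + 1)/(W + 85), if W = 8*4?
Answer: 50/39 ≈ 1.2821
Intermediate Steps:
W = 32
(149 + 1)/(W + 85) = (149 + 1)/(32 + 85) = 150/117 = 150*(1/117) = 50/39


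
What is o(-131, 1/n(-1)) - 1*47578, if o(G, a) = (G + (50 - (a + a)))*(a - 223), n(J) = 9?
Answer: -2387432/81 ≈ -29474.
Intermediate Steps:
o(G, a) = (-223 + a)*(50 + G - 2*a) (o(G, a) = (G + (50 - 2*a))*(-223 + a) = (50 + G - 2*a)*(-223 + a) = (-223 + a)*(50 + G - 2*a))
o(-131, 1/n(-1)) - 1*47578 = (-11150 - 223*(-131) - 2*(1/9)**2 + 496/9 - 131/9) - 1*47578 = (-11150 + 29213 - 2*(1/9)**2 + 496*(1/9) - 131*1/9) - 47578 = (-11150 + 29213 - 2*1/81 + 496/9 - 131/9) - 47578 = (-11150 + 29213 - 2/81 + 496/9 - 131/9) - 47578 = 1466386/81 - 47578 = -2387432/81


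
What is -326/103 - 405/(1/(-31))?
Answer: 1292839/103 ≈ 12552.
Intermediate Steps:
-326/103 - 405/(1/(-31)) = -326*1/103 - 405/(-1/31) = -326/103 - 405*(-31) = -326/103 + 12555 = 1292839/103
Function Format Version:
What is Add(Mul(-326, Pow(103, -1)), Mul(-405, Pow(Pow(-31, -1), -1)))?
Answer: Rational(1292839, 103) ≈ 12552.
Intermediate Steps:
Add(Mul(-326, Pow(103, -1)), Mul(-405, Pow(Pow(-31, -1), -1))) = Add(Mul(-326, Rational(1, 103)), Mul(-405, Pow(Rational(-1, 31), -1))) = Add(Rational(-326, 103), Mul(-405, -31)) = Add(Rational(-326, 103), 12555) = Rational(1292839, 103)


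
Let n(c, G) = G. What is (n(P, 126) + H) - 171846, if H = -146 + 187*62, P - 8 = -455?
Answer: -160272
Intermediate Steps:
P = -447 (P = 8 - 455 = -447)
H = 11448 (H = -146 + 11594 = 11448)
(n(P, 126) + H) - 171846 = (126 + 11448) - 171846 = 11574 - 171846 = -160272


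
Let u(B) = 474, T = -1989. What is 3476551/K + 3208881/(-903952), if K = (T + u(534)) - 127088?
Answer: -3555306952795/116250939056 ≈ -30.583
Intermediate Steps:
K = -128603 (K = (-1989 + 474) - 127088 = -1515 - 127088 = -128603)
3476551/K + 3208881/(-903952) = 3476551/(-128603) + 3208881/(-903952) = 3476551*(-1/128603) + 3208881*(-1/903952) = -3476551/128603 - 3208881/903952 = -3555306952795/116250939056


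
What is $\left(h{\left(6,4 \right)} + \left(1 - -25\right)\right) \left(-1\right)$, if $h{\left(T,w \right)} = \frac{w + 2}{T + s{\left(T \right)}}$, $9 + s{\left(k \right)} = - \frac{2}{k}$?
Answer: $- \frac{121}{5} \approx -24.2$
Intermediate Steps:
$s{\left(k \right)} = -9 - \frac{2}{k}$
$h{\left(T,w \right)} = \frac{2 + w}{-9 + T - \frac{2}{T}}$ ($h{\left(T,w \right)} = \frac{w + 2}{T - \left(9 + \frac{2}{T}\right)} = \frac{2 + w}{-9 + T - \frac{2}{T}}$)
$\left(h{\left(6,4 \right)} + \left(1 - -25\right)\right) \left(-1\right) = \left(\left(-1\right) 6 \frac{1}{2 - 6 \left(-9 + 6\right)} \left(2 + 4\right) + \left(1 - -25\right)\right) \left(-1\right) = \left(\left(-1\right) 6 \frac{1}{2 - 6 \left(-3\right)} 6 + \left(1 + 25\right)\right) \left(-1\right) = \left(\left(-1\right) 6 \frac{1}{2 + 18} \cdot 6 + 26\right) \left(-1\right) = \left(\left(-1\right) 6 \cdot \frac{1}{20} \cdot 6 + 26\right) \left(-1\right) = \left(- \frac{9}{5} + 26\right) \left(-1\right) = \frac{121}{5} \left(-1\right) = - \frac{121}{5}$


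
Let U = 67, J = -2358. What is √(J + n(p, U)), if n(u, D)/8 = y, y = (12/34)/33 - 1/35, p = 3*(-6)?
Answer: 3*I*√11223981230/6545 ≈ 48.561*I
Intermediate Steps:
p = -18
y = -117/6545 (y = (12*(1/34))*(1/33) - 1*1/35 = (6/17)*(1/33) - 1/35 = 2/187 - 1/35 = -117/6545 ≈ -0.017876)
n(u, D) = -936/6545 (n(u, D) = 8*(-117/6545) = -936/6545)
√(J + n(p, U)) = √(-2358 - 936/6545) = √(-15434046/6545) = 3*I*√11223981230/6545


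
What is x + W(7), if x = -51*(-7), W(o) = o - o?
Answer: 357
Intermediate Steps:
W(o) = 0
x = 357 (x = -51*(-7) = 357)
x + W(7) = 357 + 0 = 357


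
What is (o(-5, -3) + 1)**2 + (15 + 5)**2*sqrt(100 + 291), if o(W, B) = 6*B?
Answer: 289 + 400*sqrt(391) ≈ 8198.5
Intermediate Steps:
(o(-5, -3) + 1)**2 + (15 + 5)**2*sqrt(100 + 291) = (6*(-3) + 1)**2 + (15 + 5)**2*sqrt(100 + 291) = (-18 + 1)**2 + 20**2*sqrt(391) = (-17)**2 + 400*sqrt(391) = 289 + 400*sqrt(391)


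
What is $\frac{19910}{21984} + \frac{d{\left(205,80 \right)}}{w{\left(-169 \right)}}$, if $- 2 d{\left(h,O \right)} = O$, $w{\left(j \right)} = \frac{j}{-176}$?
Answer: $- \frac{75701285}{1857648} \approx -40.751$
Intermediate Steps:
$w{\left(j \right)} = - \frac{j}{176}$ ($w{\left(j \right)} = j \left(- \frac{1}{176}\right) = - \frac{j}{176}$)
$d{\left(h,O \right)} = - \frac{O}{2}$
$\frac{19910}{21984} + \frac{d{\left(205,80 \right)}}{w{\left(-169 \right)}} = \frac{19910}{21984} + \frac{\left(- \frac{1}{2}\right) 80}{\left(- \frac{1}{176}\right) \left(-169\right)} = 19910 \cdot \frac{1}{21984} - \frac{40}{\frac{169}{176}} = \frac{9955}{10992} - \frac{7040}{169} = - \frac{75701285}{1857648}$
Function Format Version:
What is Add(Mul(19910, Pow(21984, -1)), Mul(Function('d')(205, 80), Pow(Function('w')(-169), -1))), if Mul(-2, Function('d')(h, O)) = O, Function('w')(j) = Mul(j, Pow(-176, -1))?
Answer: Rational(-75701285, 1857648) ≈ -40.751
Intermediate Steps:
Function('w')(j) = Mul(Rational(-1, 176), j) (Function('w')(j) = Mul(j, Rational(-1, 176)) = Mul(Rational(-1, 176), j))
Function('d')(h, O) = Mul(Rational(-1, 2), O)
Add(Mul(19910, Pow(21984, -1)), Mul(Function('d')(205, 80), Pow(Function('w')(-169), -1))) = Add(Mul(19910, Pow(21984, -1)), Mul(Mul(Rational(-1, 2), 80), Pow(Mul(Rational(-1, 176), -169), -1))) = Add(Mul(19910, Rational(1, 21984)), Mul(-40, Pow(Rational(169, 176), -1))) = Add(Rational(9955, 10992), Mul(-40, Rational(176, 169))) = Add(Rational(9955, 10992), Rational(-7040, 169)) = Rational(-75701285, 1857648)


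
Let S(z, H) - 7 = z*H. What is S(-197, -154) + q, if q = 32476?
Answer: 62821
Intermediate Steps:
S(z, H) = 7 + H*z (S(z, H) = 7 + z*H = 7 + H*z)
S(-197, -154) + q = (7 - 154*(-197)) + 32476 = (7 + 30338) + 32476 = 30345 + 32476 = 62821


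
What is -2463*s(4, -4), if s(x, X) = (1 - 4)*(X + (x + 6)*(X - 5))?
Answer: -694566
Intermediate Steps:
s(x, X) = -3*X - 3*(-5 + X)*(6 + x) (s(x, X) = -3*(X + (6 + x)*(-5 + X)) = -3*(X + (-5 + X)*(6 + x)) = -3*X - 3*(-5 + X)*(6 + x))
-2463*s(4, -4) = -2463*(90 - 21*(-4) + 15*4 - 3*(-4)*4) = -2463*(90 + 84 + 60 + 48) = -2463*282 = -694566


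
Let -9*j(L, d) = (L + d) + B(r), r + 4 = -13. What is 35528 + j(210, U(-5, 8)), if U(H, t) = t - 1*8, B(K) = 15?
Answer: 35503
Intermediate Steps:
r = -17 (r = -4 - 13 = -17)
U(H, t) = -8 + t (U(H, t) = t - 8 = -8 + t)
j(L, d) = -5/3 - L/9 - d/9 (j(L, d) = -((L + d) + 15)/9 = -(15 + L + d)/9 = -5/3 - L/9 - d/9)
35528 + j(210, U(-5, 8)) = 35528 + (-5/3 - ⅑*210 - (-8 + 8)/9) = 35528 + (-5/3 - 70/3 - ⅑*0) = 35528 + (-5/3 - 70/3 + 0) = 35528 - 25 = 35503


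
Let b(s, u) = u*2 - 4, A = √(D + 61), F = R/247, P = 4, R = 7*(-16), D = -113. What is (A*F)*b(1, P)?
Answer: -896*I*√13/247 ≈ -13.079*I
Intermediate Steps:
R = -112
F = -112/247 ≈ -0.45344
A = 2*I*√13 (A = √(-113 + 61) = √(-52) = 2*I*√13 ≈ 7.2111*I)
b(s, u) = -4 + 2*u (b(s, u) = 2*u - 4 = -4 + 2*u)
(A*F)*b(1, P) = ((2*I*√13)*(-112/247))*(-4 + 2*4) = (-224*I*√13/247)*(-4 + 8) = -224*I*√13/247*4 = -896*I*√13/247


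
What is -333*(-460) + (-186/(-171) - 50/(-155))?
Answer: 270671552/1767 ≈ 1.5318e+5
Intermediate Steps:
-333*(-460) + (-186/(-171) - 50/(-155)) = 153180 + (-186*(-1/171) - 50*(-1/155)) = 153180 + (62/57 + 10/31) = 153180 + 2492/1767 = 270671552/1767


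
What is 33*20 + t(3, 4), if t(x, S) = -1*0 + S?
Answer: 664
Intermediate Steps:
t(x, S) = S (t(x, S) = 0 + S = S)
33*20 + t(3, 4) = 33*20 + 4 = 660 + 4 = 664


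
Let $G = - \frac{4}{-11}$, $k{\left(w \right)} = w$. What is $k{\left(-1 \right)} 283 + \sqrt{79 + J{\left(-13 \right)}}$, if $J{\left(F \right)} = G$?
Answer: $-283 + \frac{3 \sqrt{1067}}{11} \approx -274.09$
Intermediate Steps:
$G = \frac{4}{11}$ ($G = \left(-4\right) \left(- \frac{1}{11}\right) = \frac{4}{11} \approx 0.36364$)
$J{\left(F \right)} = \frac{4}{11}$
$k{\left(-1 \right)} 283 + \sqrt{79 + J{\left(-13 \right)}} = \left(-1\right) 283 + \sqrt{79 + \frac{4}{11}} = -283 + \sqrt{\frac{873}{11}} = -283 + \frac{3 \sqrt{1067}}{11}$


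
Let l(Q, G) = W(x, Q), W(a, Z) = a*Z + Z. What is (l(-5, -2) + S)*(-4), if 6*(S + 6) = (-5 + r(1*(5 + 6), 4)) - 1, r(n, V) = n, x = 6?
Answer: 482/3 ≈ 160.67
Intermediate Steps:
W(a, Z) = Z + Z*a (W(a, Z) = Z*a + Z = Z + Z*a)
l(Q, G) = 7*Q (l(Q, G) = Q*(1 + 6) = Q*7 = 7*Q)
S = -31/6 (S = -6 + ((-5 + 1*(5 + 6)) - 1)/6 = -6 + ((-5 + 1*11) - 1)/6 = -6 + ((-5 + 11) - 1)/6 = -6 + (6 - 1)/6 = -6 + (⅙)*5 = -6 + ⅚ = -31/6 ≈ -5.1667)
(l(-5, -2) + S)*(-4) = (7*(-5) - 31/6)*(-4) = (-35 - 31/6)*(-4) = -241/6*(-4) = 482/3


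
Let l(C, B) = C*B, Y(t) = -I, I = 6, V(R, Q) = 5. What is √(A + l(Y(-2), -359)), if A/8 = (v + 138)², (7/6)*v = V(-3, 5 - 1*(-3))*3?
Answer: √9026634/7 ≈ 429.21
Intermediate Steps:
Y(t) = -6 (Y(t) = -1*6 = -6)
l(C, B) = B*C
v = 90/7 (v = 6*(5*3)/7 = (6/7)*15 = 90/7 ≈ 12.857)
A = 8921088/49 (A = 8*(90/7 + 138)² = 8*(1056/7)² = 8*(1115136/49) = 8921088/49 ≈ 1.8206e+5)
√(A + l(Y(-2), -359)) = √(8921088/49 - 359*(-6)) = √(8921088/49 + 2154) = √(9026634/49) = √9026634/7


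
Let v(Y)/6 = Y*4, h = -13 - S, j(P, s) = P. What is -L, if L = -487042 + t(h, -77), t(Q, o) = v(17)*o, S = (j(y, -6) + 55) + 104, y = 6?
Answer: 518458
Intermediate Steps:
S = 165 (S = (6 + 55) + 104 = 61 + 104 = 165)
h = -178 (h = -13 - 1*165 = -13 - 165 = -178)
v(Y) = 24*Y (v(Y) = 6*(Y*4) = 6*(4*Y) = 24*Y)
t(Q, o) = 408*o (t(Q, o) = (24*17)*o = 408*o)
L = -518458 (L = -487042 + 408*(-77) = -487042 - 31416 = -518458)
-L = -1*(-518458) = 518458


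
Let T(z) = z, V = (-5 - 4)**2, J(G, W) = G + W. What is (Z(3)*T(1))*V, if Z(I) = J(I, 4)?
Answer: 567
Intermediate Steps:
V = 81 (V = (-9)**2 = 81)
Z(I) = 4 + I (Z(I) = I + 4 = 4 + I)
(Z(3)*T(1))*V = ((4 + 3)*1)*81 = (7*1)*81 = 7*81 = 567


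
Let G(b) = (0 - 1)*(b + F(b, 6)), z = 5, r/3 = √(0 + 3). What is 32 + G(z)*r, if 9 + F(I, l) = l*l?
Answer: 32 - 96*√3 ≈ -134.28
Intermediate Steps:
r = 3*√3 (r = 3*√(0 + 3) = 3*√3 ≈ 5.1962)
F(I, l) = -9 + l² (F(I, l) = -9 + l*l = -9 + l²)
G(b) = -27 - b (G(b) = (0 - 1)*(b + (-9 + 6²)) = -(b + (-9 + 36)) = -(b + 27) = -(27 + b) = -27 - b)
32 + G(z)*r = 32 + (-27 - 1*5)*(3*√3) = 32 + (-27 - 5)*(3*√3) = 32 - 96*√3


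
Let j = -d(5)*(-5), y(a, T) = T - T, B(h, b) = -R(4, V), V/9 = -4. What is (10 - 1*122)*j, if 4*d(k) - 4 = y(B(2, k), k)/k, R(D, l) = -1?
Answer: -560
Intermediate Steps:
V = -36 (V = 9*(-4) = -36)
B(h, b) = 1 (B(h, b) = -1*(-1) = 1)
y(a, T) = 0
d(k) = 1 (d(k) = 1 + (0/k)/4 = 1 + (¼)*0 = 1 + 0 = 1)
j = 5 (j = -1*1*(-5) = -1*(-5) = 5)
(10 - 1*122)*j = (10 - 1*122)*5 = (10 - 122)*5 = -112*5 = -560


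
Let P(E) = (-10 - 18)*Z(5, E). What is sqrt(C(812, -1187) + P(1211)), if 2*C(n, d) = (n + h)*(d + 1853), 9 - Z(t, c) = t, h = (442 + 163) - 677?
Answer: 2*sqrt(61577) ≈ 496.29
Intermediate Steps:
h = -72 (h = 605 - 677 = -72)
Z(t, c) = 9 - t
C(n, d) = (-72 + n)*(1853 + d)/2 (C(n, d) = ((n - 72)*(d + 1853))/2 = ((-72 + n)*(1853 + d))/2 = (-72 + n)*(1853 + d)/2)
P(E) = -112 (P(E) = (-10 - 18)*(9 - 1*5) = -28*(9 - 5) = -28*4 = -112)
sqrt(C(812, -1187) + P(1211)) = sqrt((-66708 - 36*(-1187) + (1853/2)*812 + (1/2)*(-1187)*812) - 112) = sqrt((-66708 + 42732 + 752318 - 481922) - 112) = sqrt(246420 - 112) = sqrt(246308) = 2*sqrt(61577)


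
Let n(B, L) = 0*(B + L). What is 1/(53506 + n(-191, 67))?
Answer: 1/53506 ≈ 1.8689e-5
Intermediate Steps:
n(B, L) = 0
1/(53506 + n(-191, 67)) = 1/(53506 + 0) = 1/53506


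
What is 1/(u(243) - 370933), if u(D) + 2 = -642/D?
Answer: -81/30045949 ≈ -2.6959e-6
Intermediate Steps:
u(D) = -2 - 642/D
1/(u(243) - 370933) = 1/((-2 - 642/243) - 370933) = 1/((-2 - 642*1/243) - 370933) = 1/((-2 - 214/81) - 370933) = 1/(-376/81 - 370933) = 1/(-30045949/81) = -81/30045949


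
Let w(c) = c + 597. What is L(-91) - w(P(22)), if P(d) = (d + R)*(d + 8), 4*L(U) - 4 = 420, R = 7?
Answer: -1361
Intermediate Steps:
L(U) = 106 (L(U) = 1 + (1/4)*420 = 1 + 105 = 106)
P(d) = (7 + d)*(8 + d) (P(d) = (d + 7)*(d + 8) = (7 + d)*(8 + d))
w(c) = 597 + c
L(-91) - w(P(22)) = 106 - (597 + (56 + 22**2 + 15*22)) = 106 - (597 + (56 + 484 + 330)) = 106 - (597 + 870) = 106 - 1*1467 = 106 - 1467 = -1361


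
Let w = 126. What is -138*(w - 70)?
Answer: -7728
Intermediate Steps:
-138*(w - 70) = -138*(126 - 70) = -138*56 = -7728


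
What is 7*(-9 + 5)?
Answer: -28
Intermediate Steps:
7*(-9 + 5) = 7*(-4) = -28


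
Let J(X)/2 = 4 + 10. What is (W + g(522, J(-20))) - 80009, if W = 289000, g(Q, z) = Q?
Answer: 209513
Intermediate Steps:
J(X) = 28 (J(X) = 2*(4 + 10) = 2*14 = 28)
(W + g(522, J(-20))) - 80009 = (289000 + 522) - 80009 = 289522 - 80009 = 209513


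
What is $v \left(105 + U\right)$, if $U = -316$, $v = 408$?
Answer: $-86088$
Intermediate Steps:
$v \left(105 + U\right) = 408 \left(105 - 316\right) = 408 \left(-211\right) = -86088$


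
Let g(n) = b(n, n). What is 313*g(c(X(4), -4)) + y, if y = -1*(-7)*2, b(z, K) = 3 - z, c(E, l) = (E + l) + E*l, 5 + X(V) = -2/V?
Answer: -5919/2 ≈ -2959.5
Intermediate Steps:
X(V) = -5 - 2/V
c(E, l) = E + l + E*l
g(n) = 3 - n
y = 14 (y = 7*2 = 14)
313*g(c(X(4), -4)) + y = 313*(3 - ((-5 - 2/4) - 4 + (-5 - 2/4)*(-4))) + 14 = 313*(3 - ((-5 - 2*1/4) - 4 + (-5 - 2*1/4)*(-4))) + 14 = 313*(3 - ((-5 - 1/2) - 4 + (-5 - 1/2)*(-4))) + 14 = 313*(3 - (-11/2 - 4 - 11/2*(-4))) + 14 = 313*(3 - (-11/2 - 4 + 22)) + 14 = 313*(3 - 1*25/2) + 14 = 313*(3 - 25/2) + 14 = 313*(-19/2) + 14 = -5947/2 + 14 = -5919/2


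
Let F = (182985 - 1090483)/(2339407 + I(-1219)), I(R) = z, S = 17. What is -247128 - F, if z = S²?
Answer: -289101742795/1169848 ≈ -2.4713e+5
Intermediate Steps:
z = 289 (z = 17² = 289)
I(R) = 289
F = -453749/1169848 (F = (182985 - 1090483)/(2339407 + 289) = -907498/2339696 = -907498*1/2339696 = -453749/1169848 ≈ -0.38787)
-247128 - F = -247128 - 1*(-453749/1169848) = -247128 + 453749/1169848 = -289101742795/1169848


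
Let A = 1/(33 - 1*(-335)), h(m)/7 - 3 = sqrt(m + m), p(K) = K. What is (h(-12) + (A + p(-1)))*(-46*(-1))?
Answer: 7361/8 + 644*I*sqrt(6) ≈ 920.13 + 1577.5*I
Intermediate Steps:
h(m) = 21 + 7*sqrt(2)*sqrt(m) (h(m) = 21 + 7*sqrt(m + m) = 21 + 7*sqrt(2*m) = 21 + 7*(sqrt(2)*sqrt(m)) = 21 + 7*sqrt(2)*sqrt(m))
A = 1/368 (A = 1/(33 + 335) = 1/368 ≈ 0.0027174)
(h(-12) + (A + p(-1)))*(-46*(-1)) = ((21 + 7*sqrt(2)*sqrt(-12)) + (1/368 - 1))*(-46*(-1)) = ((21 + 7*sqrt(2)*(2*I*sqrt(3))) - 367/368)*46 = ((21 + 14*I*sqrt(6)) - 367/368)*46 = (7361/368 + 14*I*sqrt(6))*46 = 7361/8 + 644*I*sqrt(6)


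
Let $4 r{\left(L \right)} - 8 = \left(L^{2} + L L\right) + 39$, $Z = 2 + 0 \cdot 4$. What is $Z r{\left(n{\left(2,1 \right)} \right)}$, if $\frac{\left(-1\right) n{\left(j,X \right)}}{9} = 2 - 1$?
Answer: $\frac{209}{2} \approx 104.5$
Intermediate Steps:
$n{\left(j,X \right)} = -9$ ($n{\left(j,X \right)} = - 9 \left(2 - 1\right) = \left(-9\right) 1 = -9$)
$Z = 2$ ($Z = 2 + 0 = 2$)
$r{\left(L \right)} = \frac{47}{4} + \frac{L^{2}}{2}$ ($r{\left(L \right)} = 2 + \frac{\left(L^{2} + L L\right) + 39}{4} = 2 + \frac{\left(L^{2} + L^{2}\right) + 39}{4} = 2 + \frac{2 L^{2} + 39}{4} = 2 + \frac{39 + 2 L^{2}}{4} = 2 + \left(\frac{39}{4} + \frac{L^{2}}{2}\right) = \frac{47}{4} + \frac{L^{2}}{2}$)
$Z r{\left(n{\left(2,1 \right)} \right)} = 2 \left(\frac{47}{4} + \frac{\left(-9\right)^{2}}{2}\right) = 2 \left(\frac{47}{4} + \frac{1}{2} \cdot 81\right) = 2 \left(\frac{47}{4} + \frac{81}{2}\right) = 2 \cdot \frac{209}{4} = \frac{209}{2}$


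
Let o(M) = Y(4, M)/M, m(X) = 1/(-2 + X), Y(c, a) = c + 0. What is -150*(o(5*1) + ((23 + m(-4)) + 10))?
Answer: -5045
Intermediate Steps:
Y(c, a) = c
o(M) = 4/M
-150*(o(5*1) + ((23 + m(-4)) + 10)) = -150*(4/((5*1)) + ((23 + 1/(-2 - 4)) + 10)) = -150*(4/5 + ((23 + 1/(-6)) + 10)) = -150*(4*(⅕) + ((23 - ⅙) + 10)) = -150*(⅘ + (137/6 + 10)) = -150*(⅘ + 197/6) = -150*1009/30 = -5045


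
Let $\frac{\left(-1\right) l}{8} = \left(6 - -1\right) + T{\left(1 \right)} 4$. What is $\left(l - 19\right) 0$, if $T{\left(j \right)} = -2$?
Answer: $0$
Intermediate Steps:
$l = 8$ ($l = - 8 \left(\left(6 - -1\right) - 8\right) = - 8 \left(\left(6 + 1\right) - 8\right) = - 8 \left(7 - 8\right) = \left(-8\right) \left(-1\right) = 8$)
$\left(l - 19\right) 0 = \left(8 - 19\right) 0 = \left(-11\right) 0 = 0$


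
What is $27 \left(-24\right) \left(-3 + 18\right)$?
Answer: $-9720$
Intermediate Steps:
$27 \left(-24\right) \left(-3 + 18\right) = \left(-648\right) 15 = -9720$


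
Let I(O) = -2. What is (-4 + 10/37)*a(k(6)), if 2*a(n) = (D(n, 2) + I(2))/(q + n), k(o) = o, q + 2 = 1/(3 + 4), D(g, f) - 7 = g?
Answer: -5313/1073 ≈ -4.9515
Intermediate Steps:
D(g, f) = 7 + g
q = -13/7 (q = -2 + 1/(3 + 4) = -2 + 1/7 = -2 + ⅐ = -13/7 ≈ -1.8571)
a(n) = (5 + n)/(2*(-13/7 + n)) (a(n) = (((7 + n) - 2)/(-13/7 + n))/2 = ((5 + n)/(-13/7 + n))/2 = (5 + n)/(2*(-13/7 + n)))
(-4 + 10/37)*a(k(6)) = (-4 + 10/37)*(7*(5 + 6)/(2*(-13 + 7*6))) = (-4 + 10*(1/37))*((7/2)*11/(-13 + 42)) = (-4 + 10/37)*((7/2)*11/29) = -483*11/(37*29) = -138/37*77/58 = -5313/1073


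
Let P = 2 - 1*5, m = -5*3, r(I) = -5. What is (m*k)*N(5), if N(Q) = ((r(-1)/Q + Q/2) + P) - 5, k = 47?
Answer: 9165/2 ≈ 4582.5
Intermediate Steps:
m = -15
P = -3 (P = 2 - 5 = -3)
N(Q) = -8 + Q/2 - 5/Q (N(Q) = ((-5/Q + Q/2) - 3) - 5 = ((Q/2 - 5/Q) - 3) - 5 = (-3 + Q/2 - 5/Q) - 5 = -8 + Q/2 - 5/Q)
(m*k)*N(5) = (-15*47)*(-8 + (½)*5 - 5/5) = -705*(-8 + 5/2 - 5*⅕) = -705*(-8 + 5/2 - 1) = -705*(-13/2) = 9165/2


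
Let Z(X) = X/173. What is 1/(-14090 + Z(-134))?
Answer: -173/2437704 ≈ -7.0968e-5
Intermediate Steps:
Z(X) = X/173 (Z(X) = X*(1/173) = X/173)
1/(-14090 + Z(-134)) = 1/(-14090 + (1/173)*(-134)) = 1/(-14090 - 134/173) = 1/(-2437704/173) = -173/2437704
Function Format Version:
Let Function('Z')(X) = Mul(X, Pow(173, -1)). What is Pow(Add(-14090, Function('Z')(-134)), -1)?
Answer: Rational(-173, 2437704) ≈ -7.0968e-5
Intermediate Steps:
Function('Z')(X) = Mul(Rational(1, 173), X) (Function('Z')(X) = Mul(X, Rational(1, 173)) = Mul(Rational(1, 173), X))
Pow(Add(-14090, Function('Z')(-134)), -1) = Pow(Add(-14090, Mul(Rational(1, 173), -134)), -1) = Pow(Add(-14090, Rational(-134, 173)), -1) = Pow(Rational(-2437704, 173), -1) = Rational(-173, 2437704)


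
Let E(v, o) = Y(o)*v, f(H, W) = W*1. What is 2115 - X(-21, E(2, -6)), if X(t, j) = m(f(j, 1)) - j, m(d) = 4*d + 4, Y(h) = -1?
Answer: 2105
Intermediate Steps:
f(H, W) = W
E(v, o) = -v
m(d) = 4 + 4*d
X(t, j) = 8 - j (X(t, j) = (4 + 4*1) - j = (4 + 4) - j = 8 - j)
2115 - X(-21, E(2, -6)) = 2115 - (8 - (-1)*2) = 2115 - (8 - 1*(-2)) = 2115 - (8 + 2) = 2115 - 1*10 = 2115 - 10 = 2105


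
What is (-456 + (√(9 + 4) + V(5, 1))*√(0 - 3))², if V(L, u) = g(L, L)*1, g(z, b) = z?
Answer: (456 - I*√3*(5 + √13))² ≈ 2.0771e+5 - 13594.0*I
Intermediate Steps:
V(L, u) = L (V(L, u) = L*1 = L)
(-456 + (√(9 + 4) + V(5, 1))*√(0 - 3))² = (-456 + (√(9 + 4) + 5)*√(0 - 3))² = (-456 + (√13 + 5)*√(-3))² = (-456 + (5 + √13)*(I*√3))² = (-456 + I*√3*(5 + √13))²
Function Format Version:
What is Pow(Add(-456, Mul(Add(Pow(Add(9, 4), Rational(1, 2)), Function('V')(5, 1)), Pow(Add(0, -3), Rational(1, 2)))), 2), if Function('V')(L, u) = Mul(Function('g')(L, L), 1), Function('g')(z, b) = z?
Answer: Pow(Add(456, Mul(-1, I, Pow(3, Rational(1, 2)), Add(5, Pow(13, Rational(1, 2))))), 2) ≈ Add(2.0771e+5, Mul(-13594., I))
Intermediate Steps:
Function('V')(L, u) = L (Function('V')(L, u) = Mul(L, 1) = L)
Pow(Add(-456, Mul(Add(Pow(Add(9, 4), Rational(1, 2)), Function('V')(5, 1)), Pow(Add(0, -3), Rational(1, 2)))), 2) = Pow(Add(-456, Mul(Add(Pow(Add(9, 4), Rational(1, 2)), 5), Pow(Add(0, -3), Rational(1, 2)))), 2) = Pow(Add(-456, Mul(Add(Pow(13, Rational(1, 2)), 5), Pow(-3, Rational(1, 2)))), 2) = Pow(Add(-456, Mul(Add(5, Pow(13, Rational(1, 2))), Mul(I, Pow(3, Rational(1, 2))))), 2) = Pow(Add(-456, Mul(I, Pow(3, Rational(1, 2)), Add(5, Pow(13, Rational(1, 2))))), 2)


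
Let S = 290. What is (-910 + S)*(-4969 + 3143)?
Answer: 1132120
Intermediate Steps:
(-910 + S)*(-4969 + 3143) = (-910 + 290)*(-4969 + 3143) = -620*(-1826) = 1132120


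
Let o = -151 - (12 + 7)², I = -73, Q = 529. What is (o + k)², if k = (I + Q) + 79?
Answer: 529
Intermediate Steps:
o = -512 (o = -151 - 1*19² = -151 - 1*361 = -151 - 361 = -512)
k = 535 (k = (-73 + 529) + 79 = 456 + 79 = 535)
(o + k)² = (-512 + 535)² = 23² = 529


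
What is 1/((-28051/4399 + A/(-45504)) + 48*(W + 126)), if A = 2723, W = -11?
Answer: 200172096/1103661558739 ≈ 0.00018137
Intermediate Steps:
1/((-28051/4399 + A/(-45504)) + 48*(W + 126)) = 1/((-28051/4399 + 2723/(-45504)) + 48*(-11 + 126)) = 1/((-28051*1/4399 + 2723*(-1/45504)) + 48*115) = 1/((-28051/4399 - 2723/45504) + 5520) = 1/(-1288411181/200172096 + 5520) = 1/(1103661558739/200172096) = 200172096/1103661558739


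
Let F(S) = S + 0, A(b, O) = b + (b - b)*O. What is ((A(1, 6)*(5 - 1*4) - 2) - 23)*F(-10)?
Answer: 240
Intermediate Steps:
A(b, O) = b (A(b, O) = b + 0*O = b + 0 = b)
F(S) = S
((A(1, 6)*(5 - 1*4) - 2) - 23)*F(-10) = ((1*(5 - 1*4) - 2) - 23)*(-10) = ((1*(5 - 4) - 2) - 23)*(-10) = ((1*1 - 2) - 23)*(-10) = ((1 - 2) - 23)*(-10) = (-1 - 23)*(-10) = -24*(-10) = 240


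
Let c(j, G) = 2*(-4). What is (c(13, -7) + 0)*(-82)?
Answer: 656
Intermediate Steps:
c(j, G) = -8
(c(13, -7) + 0)*(-82) = (-8 + 0)*(-82) = -8*(-82) = 656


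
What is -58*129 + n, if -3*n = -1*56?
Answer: -22390/3 ≈ -7463.3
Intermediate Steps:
n = 56/3 (n = -(-1)*56/3 = -⅓*(-56) = 56/3 ≈ 18.667)
-58*129 + n = -58*129 + 56/3 = -7482 + 56/3 = -22390/3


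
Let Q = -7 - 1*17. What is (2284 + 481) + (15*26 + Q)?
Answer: 3131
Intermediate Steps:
Q = -24 (Q = -7 - 17 = -24)
(2284 + 481) + (15*26 + Q) = (2284 + 481) + (15*26 - 24) = 2765 + (390 - 24) = 2765 + 366 = 3131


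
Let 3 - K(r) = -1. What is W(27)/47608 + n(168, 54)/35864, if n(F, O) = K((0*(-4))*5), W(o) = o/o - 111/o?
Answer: 11089/240104997 ≈ 4.6184e-5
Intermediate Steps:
K(r) = 4 (K(r) = 3 - 1*(-1) = 3 + 1 = 4)
W(o) = 1 - 111/o
n(F, O) = 4
W(27)/47608 + n(168, 54)/35864 = ((-111 + 27)/27)/47608 + 4/35864 = ((1/27)*(-84))*(1/47608) + 4*(1/35864) = -28/9*1/47608 + 1/8966 = -7/107118 + 1/8966 = 11089/240104997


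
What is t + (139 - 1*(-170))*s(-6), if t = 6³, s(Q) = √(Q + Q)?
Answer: 216 + 618*I*√3 ≈ 216.0 + 1070.4*I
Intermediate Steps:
s(Q) = √2*√Q (s(Q) = √(2*Q) = √2*√Q)
t = 216
t + (139 - 1*(-170))*s(-6) = 216 + (139 - 1*(-170))*(√2*√(-6)) = 216 + (139 + 170)*(√2*(I*√6)) = 216 + 309*(2*I*√3) = 216 + 618*I*√3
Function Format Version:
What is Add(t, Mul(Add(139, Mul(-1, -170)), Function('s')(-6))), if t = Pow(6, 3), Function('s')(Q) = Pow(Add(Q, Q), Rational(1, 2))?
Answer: Add(216, Mul(618, I, Pow(3, Rational(1, 2)))) ≈ Add(216.00, Mul(1070.4, I))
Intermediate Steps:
Function('s')(Q) = Mul(Pow(2, Rational(1, 2)), Pow(Q, Rational(1, 2))) (Function('s')(Q) = Pow(Mul(2, Q), Rational(1, 2)) = Mul(Pow(2, Rational(1, 2)), Pow(Q, Rational(1, 2))))
t = 216
Add(t, Mul(Add(139, Mul(-1, -170)), Function('s')(-6))) = Add(216, Mul(Add(139, Mul(-1, -170)), Mul(Pow(2, Rational(1, 2)), Pow(-6, Rational(1, 2))))) = Add(216, Mul(Add(139, 170), Mul(Pow(2, Rational(1, 2)), Mul(I, Pow(6, Rational(1, 2)))))) = Add(216, Mul(309, Mul(2, I, Pow(3, Rational(1, 2))))) = Add(216, Mul(618, I, Pow(3, Rational(1, 2))))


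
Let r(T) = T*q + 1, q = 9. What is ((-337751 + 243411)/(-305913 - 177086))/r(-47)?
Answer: -47170/101912789 ≈ -0.00046285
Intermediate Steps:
r(T) = 1 + 9*T (r(T) = T*9 + 1 = 9*T + 1 = 1 + 9*T)
((-337751 + 243411)/(-305913 - 177086))/r(-47) = ((-337751 + 243411)/(-305913 - 177086))/(1 + 9*(-47)) = (-94340/(-482999))/(1 - 423) = -94340*(-1/482999)/(-422) = (94340/482999)*(-1/422) = -47170/101912789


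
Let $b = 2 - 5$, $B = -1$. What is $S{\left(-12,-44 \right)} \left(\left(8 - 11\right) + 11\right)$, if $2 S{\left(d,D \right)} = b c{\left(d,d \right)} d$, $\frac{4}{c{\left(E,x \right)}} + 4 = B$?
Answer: $- \frac{576}{5} \approx -115.2$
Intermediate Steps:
$c{\left(E,x \right)} = - \frac{4}{5}$ ($c{\left(E,x \right)} = \frac{4}{-4 - 1} = \frac{4}{-5} = 4 \left(- \frac{1}{5}\right) = - \frac{4}{5}$)
$b = -3$ ($b = 2 - 5 = -3$)
$S{\left(d,D \right)} = \frac{6 d}{5}$ ($S{\left(d,D \right)} = \frac{\left(-3\right) \left(- \frac{4}{5}\right) d}{2} = \frac{\frac{12}{5} d}{2} = \frac{6 d}{5}$)
$S{\left(-12,-44 \right)} \left(\left(8 - 11\right) + 11\right) = \frac{6}{5} \left(-12\right) \left(\left(8 - 11\right) + 11\right) = - \frac{72 \left(-3 + 11\right)}{5} = \left(- \frac{72}{5}\right) 8 = - \frac{576}{5}$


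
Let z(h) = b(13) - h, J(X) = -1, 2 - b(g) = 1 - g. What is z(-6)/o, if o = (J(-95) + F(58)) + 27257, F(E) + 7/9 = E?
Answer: 180/245819 ≈ 0.00073225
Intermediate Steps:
b(g) = 1 + g (b(g) = 2 - (1 - g) = 2 + (-1 + g) = 1 + g)
F(E) = -7/9 + E
z(h) = 14 - h (z(h) = (1 + 13) - h = 14 - h)
o = 245819/9 (o = (-1 + (-7/9 + 58)) + 27257 = (-1 + 515/9) + 27257 = 506/9 + 27257 = 245819/9 ≈ 27313.)
z(-6)/o = (14 - 1*(-6))/(245819/9) = (14 + 6)*(9/245819) = 20*(9/245819) = 180/245819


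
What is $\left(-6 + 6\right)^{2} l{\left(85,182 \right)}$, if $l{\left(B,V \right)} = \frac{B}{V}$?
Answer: $0$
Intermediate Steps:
$\left(-6 + 6\right)^{2} l{\left(85,182 \right)} = \left(-6 + 6\right)^{2} \cdot \frac{85}{182} = 0^{2} \cdot 85 \cdot \frac{1}{182} = 0 \cdot \frac{85}{182} = 0$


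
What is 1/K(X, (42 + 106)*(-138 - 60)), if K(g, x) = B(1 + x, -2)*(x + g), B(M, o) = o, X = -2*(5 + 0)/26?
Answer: 13/761914 ≈ 1.7062e-5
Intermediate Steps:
X = -5/13 (X = -2*5*(1/26) = -10*1/26 = -5/13 ≈ -0.38462)
K(g, x) = -2*g - 2*x (K(g, x) = -2*(x + g) = -2*(g + x) = -2*g - 2*x)
1/K(X, (42 + 106)*(-138 - 60)) = 1/(-2*(-5/13) - 2*(42 + 106)*(-138 - 60)) = 1/(10/13 - 296*(-198)) = 1/(10/13 - 2*(-29304)) = 1/(10/13 + 58608) = 1/(761914/13) = 13/761914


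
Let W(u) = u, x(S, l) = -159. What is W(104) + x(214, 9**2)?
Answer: -55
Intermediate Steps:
W(104) + x(214, 9**2) = 104 - 159 = -55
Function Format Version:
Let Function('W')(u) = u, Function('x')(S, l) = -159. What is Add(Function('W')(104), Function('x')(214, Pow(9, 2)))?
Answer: -55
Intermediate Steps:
Add(Function('W')(104), Function('x')(214, Pow(9, 2))) = Add(104, -159) = -55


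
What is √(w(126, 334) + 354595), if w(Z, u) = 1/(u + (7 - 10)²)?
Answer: √851382602/49 ≈ 595.48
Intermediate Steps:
w(Z, u) = 1/(9 + u) (w(Z, u) = 1/(u + (-3)²) = 1/(u + 9) = 1/(9 + u))
√(w(126, 334) + 354595) = √(1/(9 + 334) + 354595) = √(1/343 + 354595) = √(121626086/343) = √851382602/49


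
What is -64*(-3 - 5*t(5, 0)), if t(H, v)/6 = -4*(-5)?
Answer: 38592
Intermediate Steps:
t(H, v) = 120 (t(H, v) = 6*(-4*(-5)) = 6*20 = 120)
-64*(-3 - 5*t(5, 0)) = -64*(-3 - 5*120) = -64*(-3 - 600) = -64*(-603) = 38592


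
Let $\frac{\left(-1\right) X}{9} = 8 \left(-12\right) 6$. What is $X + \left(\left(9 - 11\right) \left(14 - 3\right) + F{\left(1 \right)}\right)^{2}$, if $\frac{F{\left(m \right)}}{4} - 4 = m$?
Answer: $5188$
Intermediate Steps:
$F{\left(m \right)} = 16 + 4 m$
$X = 5184$ ($X = - 9 \cdot 8 \left(-12\right) 6 = - 9 \left(\left(-96\right) 6\right) = \left(-9\right) \left(-576\right) = 5184$)
$X + \left(\left(9 - 11\right) \left(14 - 3\right) + F{\left(1 \right)}\right)^{2} = 5184 + \left(\left(9 - 11\right) \left(14 - 3\right) + \left(16 + 4 \cdot 1\right)\right)^{2} = 5184 + \left(\left(-2\right) 11 + \left(16 + 4\right)\right)^{2} = 5184 + \left(-22 + 20\right)^{2} = 5184 + \left(-2\right)^{2} = 5184 + 4 = 5188$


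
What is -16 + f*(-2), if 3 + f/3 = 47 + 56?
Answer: -616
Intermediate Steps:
f = 300 (f = -9 + 3*(47 + 56) = -9 + 3*103 = -9 + 309 = 300)
-16 + f*(-2) = -16 + 300*(-2) = -16 - 600 = -616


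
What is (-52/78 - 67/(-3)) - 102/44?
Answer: 1277/66 ≈ 19.348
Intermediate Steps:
(-52/78 - 67/(-3)) - 102/44 = (-52*1/78 - 67*(-1/3)) - 102*1/44 = (-2/3 + 67/3) - 51/22 = 65/3 - 51/22 = 1277/66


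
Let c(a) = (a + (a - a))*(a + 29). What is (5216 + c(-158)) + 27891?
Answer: 53489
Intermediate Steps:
c(a) = a*(29 + a) (c(a) = (a + 0)*(29 + a) = a*(29 + a))
(5216 + c(-158)) + 27891 = (5216 - 158*(29 - 158)) + 27891 = (5216 - 158*(-129)) + 27891 = (5216 + 20382) + 27891 = 25598 + 27891 = 53489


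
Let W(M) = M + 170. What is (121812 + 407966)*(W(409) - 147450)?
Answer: -77809024638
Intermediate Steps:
W(M) = 170 + M
(121812 + 407966)*(W(409) - 147450) = (121812 + 407966)*((170 + 409) - 147450) = 529778*(579 - 147450) = 529778*(-146871) = -77809024638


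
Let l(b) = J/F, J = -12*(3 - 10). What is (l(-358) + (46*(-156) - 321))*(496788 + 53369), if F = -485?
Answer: -2000441822253/485 ≈ -4.1246e+9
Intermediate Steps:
J = 84 (J = -12*(-7) = 84)
l(b) = -84/485 (l(b) = 84/(-485) = 84*(-1/485) = -84/485)
(l(-358) + (46*(-156) - 321))*(496788 + 53369) = (-84/485 + (46*(-156) - 321))*(496788 + 53369) = (-84/485 + (-7176 - 321))*550157 = (-84/485 - 7497)*550157 = -3636129/485*550157 = -2000441822253/485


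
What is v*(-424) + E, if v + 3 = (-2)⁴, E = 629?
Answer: -4883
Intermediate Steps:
v = 13 (v = -3 + (-2)⁴ = -3 + 16 = 13)
v*(-424) + E = 13*(-424) + 629 = -5512 + 629 = -4883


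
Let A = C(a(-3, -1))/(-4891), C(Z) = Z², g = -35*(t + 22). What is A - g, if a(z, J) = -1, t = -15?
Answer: 1198294/4891 ≈ 245.00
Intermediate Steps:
g = -245 (g = -35*(-15 + 22) = -35*7 = -245)
A = -1/4891 (A = (-1)²/(-4891) = 1*(-1/4891) = -1/4891 ≈ -0.00020446)
A - g = -1/4891 - 1*(-245) = -1/4891 + 245 = 1198294/4891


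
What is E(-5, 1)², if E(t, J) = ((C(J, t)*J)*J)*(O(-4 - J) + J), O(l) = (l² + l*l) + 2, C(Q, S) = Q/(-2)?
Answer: 2809/4 ≈ 702.25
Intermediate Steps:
C(Q, S) = -Q/2 (C(Q, S) = Q*(-½) = -Q/2)
O(l) = 2 + 2*l² (O(l) = (l² + l²) + 2 = 2*l² + 2 = 2 + 2*l²)
E(t, J) = -J³*(2 + J + 2*(-4 - J)²)/2 (E(t, J) = (((-J/2)*J)*J)*((2 + 2*(-4 - J)²) + J) = ((-J²/2)*J)*(2 + J + 2*(-4 - J)²) = (-J³/2)*(2 + J + 2*(-4 - J)²) = -J³*(2 + J + 2*(-4 - J)²)/2)
E(-5, 1)² = (1³*(-1 - (4 + 1)² - ½*1))² = (1*(-1 - 1*5² - ½))² = (1*(-1 - 1*25 - ½))² = (1*(-1 - 25 - ½))² = (1*(-53/2))² = (-53/2)² = 2809/4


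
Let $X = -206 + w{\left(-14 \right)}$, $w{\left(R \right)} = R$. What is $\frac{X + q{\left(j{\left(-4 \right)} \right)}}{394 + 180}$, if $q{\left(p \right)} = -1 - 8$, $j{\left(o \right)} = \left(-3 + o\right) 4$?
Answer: $- \frac{229}{574} \approx -0.39895$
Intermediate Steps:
$j{\left(o \right)} = -12 + 4 o$
$q{\left(p \right)} = -9$
$X = -220$ ($X = -206 - 14 = -220$)
$\frac{X + q{\left(j{\left(-4 \right)} \right)}}{394 + 180} = \frac{-220 - 9}{394 + 180} = - \frac{229}{574}$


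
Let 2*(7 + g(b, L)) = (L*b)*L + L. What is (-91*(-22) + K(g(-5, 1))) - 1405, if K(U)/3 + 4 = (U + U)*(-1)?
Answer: 639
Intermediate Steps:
g(b, L) = -7 + L/2 + b*L²/2 (g(b, L) = -7 + ((L*b)*L + L)/2 = -7 + (b*L² + L)/2 = -7 + (L + b*L²)/2 = -7 + (L/2 + b*L²/2) = -7 + L/2 + b*L²/2)
K(U) = -12 - 6*U (K(U) = -12 + 3*((U + U)*(-1)) = -12 + 3*((2*U)*(-1)) = -12 + 3*(-2*U) = -12 - 6*U)
(-91*(-22) + K(g(-5, 1))) - 1405 = (-91*(-22) + (-12 - 6*(-7 + (½)*1 + (½)*(-5)*1²))) - 1405 = (2002 + (-12 - 6*(-7 + ½ + (½)*(-5)*1))) - 1405 = (2002 + (-12 - 6*(-7 + ½ - 5/2))) - 1405 = (2002 + (-12 - 6*(-9))) - 1405 = (2002 + (-12 + 54)) - 1405 = (2002 + 42) - 1405 = 2044 - 1405 = 639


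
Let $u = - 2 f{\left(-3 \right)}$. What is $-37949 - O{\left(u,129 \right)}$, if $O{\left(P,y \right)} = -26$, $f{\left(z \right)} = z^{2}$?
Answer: $-37923$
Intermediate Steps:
$u = -18$ ($u = - 2 \left(-3\right)^{2} = \left(-2\right) 9 = -18$)
$-37949 - O{\left(u,129 \right)} = -37949 - -26 = -37949 + 26 = -37923$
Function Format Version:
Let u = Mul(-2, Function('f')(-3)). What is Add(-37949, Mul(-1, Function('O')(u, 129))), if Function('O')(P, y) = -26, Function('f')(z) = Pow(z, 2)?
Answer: -37923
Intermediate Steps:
u = -18 (u = Mul(-2, Pow(-3, 2)) = Mul(-2, 9) = -18)
Add(-37949, Mul(-1, Function('O')(u, 129))) = Add(-37949, Mul(-1, -26)) = Add(-37949, 26) = -37923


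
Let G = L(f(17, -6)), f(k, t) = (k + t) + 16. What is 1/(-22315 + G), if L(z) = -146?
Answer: -1/22461 ≈ -4.4522e-5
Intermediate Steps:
f(k, t) = 16 + k + t
G = -146
1/(-22315 + G) = 1/(-22315 - 146) = 1/(-22461) = -1/22461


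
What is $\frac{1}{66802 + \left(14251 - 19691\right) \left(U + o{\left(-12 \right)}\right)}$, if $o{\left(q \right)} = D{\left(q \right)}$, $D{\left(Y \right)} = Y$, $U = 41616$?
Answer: $- \frac{1}{226258958} \approx -4.4197 \cdot 10^{-9}$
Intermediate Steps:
$o{\left(q \right)} = q$
$\frac{1}{66802 + \left(14251 - 19691\right) \left(U + o{\left(-12 \right)}\right)} = \frac{1}{66802 + \left(14251 - 19691\right) \left(41616 - 12\right)} = \frac{1}{66802 - 226325760} = \frac{1}{-226258958} = - \frac{1}{226258958}$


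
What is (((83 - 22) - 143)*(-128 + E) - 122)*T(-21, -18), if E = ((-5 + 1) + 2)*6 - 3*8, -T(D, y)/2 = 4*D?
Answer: 2238768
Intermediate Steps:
T(D, y) = -8*D
E = -36 (E = (-4 + 2)*6 - 24 = -2*6 - 24 = -12 - 24 = -36)
(((83 - 22) - 143)*(-128 + E) - 122)*T(-21, -18) = (((83 - 22) - 143)*(-128 - 36) - 122)*(-8*(-21)) = ((61 - 143)*(-164) - 122)*168 = (-82*(-164) - 122)*168 = (13448 - 122)*168 = 13326*168 = 2238768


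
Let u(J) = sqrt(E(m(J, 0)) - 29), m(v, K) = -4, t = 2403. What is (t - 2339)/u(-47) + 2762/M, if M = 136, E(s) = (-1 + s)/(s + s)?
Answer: 1381/68 - 128*I*sqrt(454)/227 ≈ 20.309 - 12.015*I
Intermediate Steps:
E(s) = (-1 + s)/(2*s) (E(s) = (-1 + s)/((2*s)) = (-1 + s)*(1/(2*s)) = (-1 + s)/(2*s))
u(J) = I*sqrt(454)/4 (u(J) = sqrt((1/2)*(-1 - 4)/(-4) - 29) = sqrt((1/2)*(-1/4)*(-5) - 29) = sqrt(5/8 - 29) = sqrt(-227/8) = I*sqrt(454)/4)
(t - 2339)/u(-47) + 2762/M = (2403 - 2339)/((I*sqrt(454)/4)) + 2762/136 = 64*(-2*I*sqrt(454)/227) + 2762*(1/136) = -128*I*sqrt(454)/227 + 1381/68 = 1381/68 - 128*I*sqrt(454)/227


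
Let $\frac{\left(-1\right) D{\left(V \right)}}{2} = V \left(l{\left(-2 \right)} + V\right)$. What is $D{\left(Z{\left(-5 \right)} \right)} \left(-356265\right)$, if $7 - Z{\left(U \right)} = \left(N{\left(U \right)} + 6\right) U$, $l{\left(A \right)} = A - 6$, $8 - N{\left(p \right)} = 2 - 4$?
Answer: $4897218690$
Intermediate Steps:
$N{\left(p \right)} = 10$ ($N{\left(p \right)} = 8 - \left(2 - 4\right) = 8 - -2 = 8 + 2 = 10$)
$l{\left(A \right)} = -6 + A$ ($l{\left(A \right)} = A - 6 = -6 + A$)
$Z{\left(U \right)} = 7 - 16 U$ ($Z{\left(U \right)} = 7 - \left(10 + 6\right) U = 7 - 16 U$)
$D{\left(V \right)} = - 2 V \left(-8 + V\right)$ ($D{\left(V \right)} = - 2 V \left(\left(-6 - 2\right) + V\right) = - 2 V \left(-8 + V\right)$)
$D{\left(Z{\left(-5 \right)} \right)} \left(-356265\right) = 2 \left(7 - -80\right) \left(8 - \left(7 - -80\right)\right) \left(-356265\right) = 2 \left(7 + 80\right) \left(8 - \left(7 + 80\right)\right) \left(-356265\right) = 2 \cdot 87 \left(8 - 87\right) \left(-356265\right) = 2 \cdot 87 \left(-79\right) \left(-356265\right) = \left(-13746\right) \left(-356265\right) = 4897218690$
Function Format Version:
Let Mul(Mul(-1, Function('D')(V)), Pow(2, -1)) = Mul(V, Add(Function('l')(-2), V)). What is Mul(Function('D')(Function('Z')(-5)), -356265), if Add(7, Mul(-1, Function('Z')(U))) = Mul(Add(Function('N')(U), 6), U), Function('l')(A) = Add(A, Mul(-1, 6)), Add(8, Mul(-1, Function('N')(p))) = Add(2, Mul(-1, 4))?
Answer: 4897218690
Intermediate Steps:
Function('N')(p) = 10 (Function('N')(p) = Add(8, Mul(-1, Add(2, Mul(-1, 4)))) = Add(8, Mul(-1, Add(2, -4))) = Add(8, Mul(-1, -2)) = Add(8, 2) = 10)
Function('l')(A) = Add(-6, A) (Function('l')(A) = Add(A, -6) = Add(-6, A))
Function('Z')(U) = Add(7, Mul(-16, U)) (Function('Z')(U) = Add(7, Mul(-1, Mul(Add(10, 6), U))) = Add(7, Mul(-1, Mul(16, U))) = Add(7, Mul(-16, U)))
Function('D')(V) = Mul(-2, V, Add(-8, V)) (Function('D')(V) = Mul(-2, Mul(V, Add(Add(-6, -2), V))) = Mul(-2, Mul(V, Add(-8, V))) = Mul(-2, V, Add(-8, V)))
Mul(Function('D')(Function('Z')(-5)), -356265) = Mul(Mul(2, Add(7, Mul(-16, -5)), Add(8, Mul(-1, Add(7, Mul(-16, -5))))), -356265) = Mul(Mul(2, Add(7, 80), Add(8, Mul(-1, Add(7, 80)))), -356265) = Mul(Mul(2, 87, Add(8, Mul(-1, 87))), -356265) = Mul(Mul(2, 87, Add(8, -87)), -356265) = Mul(Mul(2, 87, -79), -356265) = Mul(-13746, -356265) = 4897218690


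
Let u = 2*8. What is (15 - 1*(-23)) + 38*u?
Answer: 646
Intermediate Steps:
u = 16
(15 - 1*(-23)) + 38*u = (15 - 1*(-23)) + 38*16 = (15 + 23) + 608 = 38 + 608 = 646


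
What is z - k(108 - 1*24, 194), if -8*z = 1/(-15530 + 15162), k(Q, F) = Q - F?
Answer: 323841/2944 ≈ 110.00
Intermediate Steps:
z = 1/2944 (z = -1/(8*(-15530 + 15162)) = -⅛/(-368) = -⅛*(-1/368) = 1/2944 ≈ 0.00033967)
z - k(108 - 1*24, 194) = 1/2944 - ((108 - 1*24) - 1*194) = 1/2944 - ((108 - 24) - 194) = 1/2944 - (84 - 194) = 1/2944 - 1*(-110) = 1/2944 + 110 = 323841/2944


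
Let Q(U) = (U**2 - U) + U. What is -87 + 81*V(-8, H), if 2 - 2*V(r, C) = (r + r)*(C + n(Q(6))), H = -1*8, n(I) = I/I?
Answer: -4542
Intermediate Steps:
Q(U) = U**2
n(I) = 1
H = -8
V(r, C) = 1 - r*(1 + C) (V(r, C) = 1 - (r + r)*(C + 1)/2 = 1 - 2*r*(1 + C)/2 = 1 - r*(1 + C))
-87 + 81*V(-8, H) = -87 + 81*(1 - 1*(-8) - 1*(-8)*(-8)) = -87 + 81*(1 + 8 - 64) = -87 + 81*(-55) = -87 - 4455 = -4542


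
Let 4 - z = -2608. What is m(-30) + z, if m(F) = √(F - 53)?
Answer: 2612 + I*√83 ≈ 2612.0 + 9.1104*I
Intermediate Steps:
z = 2612 (z = 4 - 1*(-2608) = 4 + 2608 = 2612)
m(F) = √(-53 + F)
m(-30) + z = √(-53 - 30) + 2612 = √(-83) + 2612 = I*√83 + 2612 = 2612 + I*√83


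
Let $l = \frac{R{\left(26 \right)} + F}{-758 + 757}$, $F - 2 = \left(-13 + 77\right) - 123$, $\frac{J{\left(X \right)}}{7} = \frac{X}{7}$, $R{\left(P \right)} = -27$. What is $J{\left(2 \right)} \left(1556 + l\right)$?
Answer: $3280$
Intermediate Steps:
$J{\left(X \right)} = X$ ($J{\left(X \right)} = 7 \frac{X}{7} = X$)
$F = -57$ ($F = 2 + \left(\left(-13 + 77\right) - 123\right) = 2 + \left(64 - 123\right) = 2 - 59 = -57$)
$l = 84$ ($l = \frac{-27 - 57}{-758 + 757} = - \frac{84}{-1} = \left(-84\right) \left(-1\right) = 84$)
$J{\left(2 \right)} \left(1556 + l\right) = 2 \left(1556 + 84\right) = 2 \cdot 1640 = 3280$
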